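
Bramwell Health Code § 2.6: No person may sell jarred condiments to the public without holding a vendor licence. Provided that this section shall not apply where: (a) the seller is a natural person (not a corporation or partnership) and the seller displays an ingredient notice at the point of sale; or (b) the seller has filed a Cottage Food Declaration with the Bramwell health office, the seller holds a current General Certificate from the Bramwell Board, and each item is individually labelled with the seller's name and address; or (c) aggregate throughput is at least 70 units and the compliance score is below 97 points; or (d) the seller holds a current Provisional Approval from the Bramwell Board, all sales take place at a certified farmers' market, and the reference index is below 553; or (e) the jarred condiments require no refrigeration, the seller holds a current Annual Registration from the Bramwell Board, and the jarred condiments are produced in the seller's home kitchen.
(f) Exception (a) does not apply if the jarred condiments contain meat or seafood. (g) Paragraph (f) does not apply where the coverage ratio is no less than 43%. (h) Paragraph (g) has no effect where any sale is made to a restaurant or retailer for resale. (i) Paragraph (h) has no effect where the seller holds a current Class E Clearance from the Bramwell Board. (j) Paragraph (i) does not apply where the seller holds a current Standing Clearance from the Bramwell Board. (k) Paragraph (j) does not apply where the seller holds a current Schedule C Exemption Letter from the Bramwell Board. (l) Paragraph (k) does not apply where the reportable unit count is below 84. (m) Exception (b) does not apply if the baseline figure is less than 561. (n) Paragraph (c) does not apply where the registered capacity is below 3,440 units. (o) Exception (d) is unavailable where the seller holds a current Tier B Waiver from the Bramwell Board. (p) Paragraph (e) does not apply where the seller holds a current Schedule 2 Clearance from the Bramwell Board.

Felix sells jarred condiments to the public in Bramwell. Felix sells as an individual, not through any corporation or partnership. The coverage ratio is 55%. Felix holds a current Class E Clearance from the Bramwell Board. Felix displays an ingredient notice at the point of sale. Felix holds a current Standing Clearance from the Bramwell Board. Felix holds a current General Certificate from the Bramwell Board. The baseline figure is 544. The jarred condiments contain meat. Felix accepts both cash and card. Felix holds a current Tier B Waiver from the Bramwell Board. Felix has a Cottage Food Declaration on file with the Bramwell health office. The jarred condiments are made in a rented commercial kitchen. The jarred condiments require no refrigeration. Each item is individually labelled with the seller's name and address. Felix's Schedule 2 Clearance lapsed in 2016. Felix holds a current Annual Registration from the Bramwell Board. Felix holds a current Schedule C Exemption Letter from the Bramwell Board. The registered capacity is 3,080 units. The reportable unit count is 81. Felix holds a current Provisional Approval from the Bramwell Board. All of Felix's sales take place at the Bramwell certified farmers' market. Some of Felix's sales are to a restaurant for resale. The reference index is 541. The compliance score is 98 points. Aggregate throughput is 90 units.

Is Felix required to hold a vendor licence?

Exception (a)'s conditions are all satisfied: the seller is a natural person; an ingredient notice is displayed. Turning to paragraphs (f)–(l): (f) operates — the jarred condiments contain meat. (g) would limit (f) — the coverage ratio is 55%, meeting the 43% threshold — but (h) sets (g) aside: (h) applies — some sales are to a restaurant for resale. (i) would limit (h) — a current Class E Clearance is held — but (j) sets (i) aside: (j) is triggered — a current Standing Clearance is held. (k) is engaged (a current Schedule C Exemption Letter is held), but is set aside by (l): (l) operates against (k): the reportable unit count is 81, below the 84 limit. So (a) is unavailable.
Exception (b)'s conditions are all satisfied: a Cottage Food Declaration is on file; a current General Certificate is held; items are individually labelled. But: (m) operates against (b): the baseline figure is 544, less than the 561 limit. Exception (b) does not apply.
Exception (c) does not apply: the compliance score is 98 points, not below 97 points.
Exception (d): a current Provisional Approval is held; all sales are at a certified farmers' market; the reference index is 541, below the 553 limit — every condition holds. But: (o) applies — a current Tier B Waiver is held. (d) is therefore removed.
Exception (e) fails — the jarred condiments are made in a commercial kitchen, not a home kitchen.
No exception is made out. Felix falls within the general rule.

Yes — Felix must hold a vendor licence.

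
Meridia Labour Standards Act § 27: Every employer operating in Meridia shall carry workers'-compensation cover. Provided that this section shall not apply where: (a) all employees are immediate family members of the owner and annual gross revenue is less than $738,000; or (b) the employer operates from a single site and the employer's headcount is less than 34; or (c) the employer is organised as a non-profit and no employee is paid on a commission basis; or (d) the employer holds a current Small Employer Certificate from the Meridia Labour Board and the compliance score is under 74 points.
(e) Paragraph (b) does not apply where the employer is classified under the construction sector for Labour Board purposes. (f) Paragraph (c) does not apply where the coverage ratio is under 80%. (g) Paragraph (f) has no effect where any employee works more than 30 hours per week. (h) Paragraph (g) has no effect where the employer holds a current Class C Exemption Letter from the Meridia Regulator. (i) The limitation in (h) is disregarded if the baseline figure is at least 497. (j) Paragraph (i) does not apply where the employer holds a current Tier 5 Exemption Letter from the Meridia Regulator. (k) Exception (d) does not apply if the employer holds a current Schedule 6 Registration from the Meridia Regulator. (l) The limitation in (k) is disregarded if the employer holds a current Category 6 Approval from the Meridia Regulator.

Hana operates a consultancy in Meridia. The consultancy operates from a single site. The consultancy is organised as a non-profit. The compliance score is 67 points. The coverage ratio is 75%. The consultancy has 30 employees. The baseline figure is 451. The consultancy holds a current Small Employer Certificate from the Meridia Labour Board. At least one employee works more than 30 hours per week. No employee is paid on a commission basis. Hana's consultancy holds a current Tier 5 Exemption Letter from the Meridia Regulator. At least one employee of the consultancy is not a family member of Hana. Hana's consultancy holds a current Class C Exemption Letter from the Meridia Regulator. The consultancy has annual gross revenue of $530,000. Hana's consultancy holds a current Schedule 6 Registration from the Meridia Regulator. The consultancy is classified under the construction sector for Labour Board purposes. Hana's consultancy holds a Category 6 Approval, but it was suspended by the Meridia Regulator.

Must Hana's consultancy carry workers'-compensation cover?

Yes — Hana's consultancy must carry workers'-compensation cover.

Exception (a) requires that all employees are immediate family members of the owner; but at least one employee is not a family member, so (a) is unavailable.
Exception (b)'s conditions are all satisfied: the employer operates from a single site; the employer's headcount is 30, less than the 34 limit. Turning to paragraph (e): (e) operates — the consultancy is classified under the construction sector. (b) is therefore removed.
All of (c)'s requirements are met (the employer is a non-profit; no employee is paid on commission). However, paragraphs (f)–(j) must be considered: (f) operates — the coverage ratio is 75%, under the 80% limit. (g) applies (at least one employee exceeds 30 hours/week), but is displaced by (h): (h) operates — a current Class C Exemption Letter is held. (i), which would lift (h), is not triggered — the baseline figure is 451, short of 497. So (c) is unavailable.
Exception (d) is satisfied on its face — a current Small Employer Certificate is held; the compliance score is 67 points, under the 74 points limit. But: (k) operates against (d): a current Schedule 6 Registration is held. (l) is inapplicable (the Category 6 Approval is not current), so (k) stands. So (d) is unavailable.
Every exception is unavailable, so the rule governs.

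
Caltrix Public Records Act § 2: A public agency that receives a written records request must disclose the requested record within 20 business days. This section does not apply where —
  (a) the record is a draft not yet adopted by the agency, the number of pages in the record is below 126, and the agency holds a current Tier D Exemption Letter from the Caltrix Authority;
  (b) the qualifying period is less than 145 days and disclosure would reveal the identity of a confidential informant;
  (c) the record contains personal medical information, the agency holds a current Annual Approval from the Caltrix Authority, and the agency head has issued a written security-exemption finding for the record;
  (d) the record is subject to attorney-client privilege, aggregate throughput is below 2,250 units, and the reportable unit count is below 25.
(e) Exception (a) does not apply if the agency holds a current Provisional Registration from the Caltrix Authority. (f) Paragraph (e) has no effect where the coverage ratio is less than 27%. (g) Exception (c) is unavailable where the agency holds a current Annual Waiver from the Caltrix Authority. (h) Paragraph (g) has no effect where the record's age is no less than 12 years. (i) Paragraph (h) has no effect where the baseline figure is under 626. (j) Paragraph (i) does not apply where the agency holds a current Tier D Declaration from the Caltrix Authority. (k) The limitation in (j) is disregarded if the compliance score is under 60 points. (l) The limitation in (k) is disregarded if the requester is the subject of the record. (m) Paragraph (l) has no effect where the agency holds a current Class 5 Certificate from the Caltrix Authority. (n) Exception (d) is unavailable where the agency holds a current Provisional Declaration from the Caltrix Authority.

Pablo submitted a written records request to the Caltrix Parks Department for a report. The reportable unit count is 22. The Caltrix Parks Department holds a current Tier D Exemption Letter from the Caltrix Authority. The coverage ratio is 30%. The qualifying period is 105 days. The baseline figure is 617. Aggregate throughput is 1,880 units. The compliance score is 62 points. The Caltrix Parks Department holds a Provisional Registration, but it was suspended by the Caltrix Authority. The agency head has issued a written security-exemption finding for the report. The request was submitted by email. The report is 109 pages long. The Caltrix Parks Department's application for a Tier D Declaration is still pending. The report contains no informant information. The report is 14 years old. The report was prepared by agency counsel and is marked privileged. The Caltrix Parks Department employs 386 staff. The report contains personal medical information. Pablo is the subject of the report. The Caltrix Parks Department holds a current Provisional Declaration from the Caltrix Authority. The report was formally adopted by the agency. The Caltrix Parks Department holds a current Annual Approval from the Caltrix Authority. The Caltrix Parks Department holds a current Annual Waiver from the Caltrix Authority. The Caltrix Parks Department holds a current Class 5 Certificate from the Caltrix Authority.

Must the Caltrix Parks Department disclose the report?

Yes — the Caltrix Parks Department must disclose the report.

Exception (a) fails — the report has been formally adopted.
Exception (b) does not apply: the report contains no informant information.
Exception (c)'s conditions are all satisfied: the report contains personal medical information; a current Annual Approval is held; a written security-exemption finding has been issued. But: (g) operates — a current Annual Waiver is held. (h) applies (the record's age is 14 years, meeting the 12 years threshold), but yields to (i): (i) operates — the baseline figure is 617, under the 626 limit. (j), which would lift (i), is not triggered — no current Tier D Declaration is held. So (c) is unavailable.
Exception (d): the report is privileged; aggregate throughput is 1,880 units, below the 2,250 units limit; the reportable unit count is 22, below the 25 limit — every condition holds. However, paragraph (n) must be considered: (n) operates against (d): a current Provisional Declaration is held. Exception (d) does not apply.
None of the exceptions is available; § 2 applies in full.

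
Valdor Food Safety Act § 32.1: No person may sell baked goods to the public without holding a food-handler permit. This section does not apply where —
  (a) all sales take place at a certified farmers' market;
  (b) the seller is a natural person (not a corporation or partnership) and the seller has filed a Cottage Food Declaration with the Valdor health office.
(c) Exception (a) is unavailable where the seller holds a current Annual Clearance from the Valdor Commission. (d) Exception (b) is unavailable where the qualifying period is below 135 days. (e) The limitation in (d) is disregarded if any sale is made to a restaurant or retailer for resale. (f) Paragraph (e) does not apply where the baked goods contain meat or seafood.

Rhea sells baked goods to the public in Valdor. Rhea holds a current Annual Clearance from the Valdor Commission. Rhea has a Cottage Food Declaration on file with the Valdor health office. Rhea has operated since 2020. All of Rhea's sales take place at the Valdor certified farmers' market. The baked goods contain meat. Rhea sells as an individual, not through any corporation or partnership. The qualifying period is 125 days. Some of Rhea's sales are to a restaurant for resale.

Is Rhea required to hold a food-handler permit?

Yes — Rhea must hold a food-handler permit.

Exception (a): all sales are at a certified farmers' market — every condition holds. However, paragraph (c) must be considered: (c) operates against (a): a current Annual Clearance is held. (a) is therefore removed.
Exception (b): the seller is a natural person; a Cottage Food Declaration is on file — every condition holds. Turning to paragraphs (d)–(f): (d) operates against (b): the qualifying period is 125 days, below the 135 days limit. (e) is triggered (some sales are to a restaurant for resale), but yields to (f): (f) operates against (e): the baked goods contain meat. Exception (b) does not apply.
None of the exceptions is available; § 32.1 applies in full.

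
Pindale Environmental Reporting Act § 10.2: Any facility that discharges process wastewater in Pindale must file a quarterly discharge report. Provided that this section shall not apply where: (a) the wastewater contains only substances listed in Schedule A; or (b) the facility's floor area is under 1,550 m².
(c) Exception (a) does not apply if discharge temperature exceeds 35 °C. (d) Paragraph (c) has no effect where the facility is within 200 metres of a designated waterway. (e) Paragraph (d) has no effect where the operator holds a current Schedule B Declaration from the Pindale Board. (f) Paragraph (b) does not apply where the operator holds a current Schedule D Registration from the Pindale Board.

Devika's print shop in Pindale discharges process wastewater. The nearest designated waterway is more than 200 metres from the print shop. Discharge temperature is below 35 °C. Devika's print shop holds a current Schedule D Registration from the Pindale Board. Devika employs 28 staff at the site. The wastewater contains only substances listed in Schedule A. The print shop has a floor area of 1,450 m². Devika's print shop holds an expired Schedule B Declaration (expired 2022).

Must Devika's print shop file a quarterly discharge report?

Exception (a) is satisfied on its face — the wastewater is Schedule-A-only. Considering the limiting provisions: (c) does not operate here — discharge temperature is below 35 °C. (a) remains available.
All of (b)'s requirements are met (the facility's floor area is 1,450 m², under the 1,550 m² limit). However, paragraph (f) must be considered: (f) operates against (b): a current Schedule D Registration is held. So (b) is unavailable.

No — exception (a) applies; Devika's print shop is not required to file a quarterly discharge report.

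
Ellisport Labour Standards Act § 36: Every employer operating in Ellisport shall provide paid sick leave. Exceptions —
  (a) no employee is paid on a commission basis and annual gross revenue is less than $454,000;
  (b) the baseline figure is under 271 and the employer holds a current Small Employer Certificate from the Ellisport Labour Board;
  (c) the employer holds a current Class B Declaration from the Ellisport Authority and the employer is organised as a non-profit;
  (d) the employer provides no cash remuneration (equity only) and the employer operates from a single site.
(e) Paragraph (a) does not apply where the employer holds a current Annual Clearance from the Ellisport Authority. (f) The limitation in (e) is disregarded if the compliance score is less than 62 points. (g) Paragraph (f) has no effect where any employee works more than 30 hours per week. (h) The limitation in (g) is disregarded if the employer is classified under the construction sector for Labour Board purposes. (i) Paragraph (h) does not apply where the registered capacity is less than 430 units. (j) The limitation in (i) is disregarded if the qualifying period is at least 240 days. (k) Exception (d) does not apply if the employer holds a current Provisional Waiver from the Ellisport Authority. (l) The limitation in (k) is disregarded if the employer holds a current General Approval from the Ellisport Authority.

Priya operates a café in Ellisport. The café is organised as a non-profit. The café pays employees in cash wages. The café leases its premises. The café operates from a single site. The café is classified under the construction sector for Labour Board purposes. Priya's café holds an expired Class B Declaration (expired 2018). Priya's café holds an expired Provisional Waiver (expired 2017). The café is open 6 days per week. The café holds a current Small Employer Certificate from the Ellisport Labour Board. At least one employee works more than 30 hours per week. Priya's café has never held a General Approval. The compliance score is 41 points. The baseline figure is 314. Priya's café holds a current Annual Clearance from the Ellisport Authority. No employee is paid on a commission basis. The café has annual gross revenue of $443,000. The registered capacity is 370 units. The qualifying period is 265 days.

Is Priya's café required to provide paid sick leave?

No — exception (a) applies; Priya's café is not required to provide paid sick leave.

All of (a)'s requirements are met (no employee is paid on commission; annual gross revenue is $443,000, less than the $454,000 limit). As to paragraphs (e)–(j): (e) would limit (a) — a current Annual Clearance is held — but (f) sets (e) aside: (f) is engaged — the compliance score is 41 points, less than the 62 points limit. (g) operates (at least one employee exceeds 30 hours/week), but is itself disapplied by (h): (h) is triggered — the café is classified under the construction sector. (i) is engaged (the registered capacity is 370 units, less than the 430 units limit), but is overridden by (j): (j) operates against (i): the qualifying period is 265 days, meeting the 240 days threshold. So (a) applies.
Exception (b) does not apply: the baseline figure is 314, not under 271.
Exception (c) fails — there is no Class B Declaration in force.
Exception (d) does not apply: employees are paid cash wages.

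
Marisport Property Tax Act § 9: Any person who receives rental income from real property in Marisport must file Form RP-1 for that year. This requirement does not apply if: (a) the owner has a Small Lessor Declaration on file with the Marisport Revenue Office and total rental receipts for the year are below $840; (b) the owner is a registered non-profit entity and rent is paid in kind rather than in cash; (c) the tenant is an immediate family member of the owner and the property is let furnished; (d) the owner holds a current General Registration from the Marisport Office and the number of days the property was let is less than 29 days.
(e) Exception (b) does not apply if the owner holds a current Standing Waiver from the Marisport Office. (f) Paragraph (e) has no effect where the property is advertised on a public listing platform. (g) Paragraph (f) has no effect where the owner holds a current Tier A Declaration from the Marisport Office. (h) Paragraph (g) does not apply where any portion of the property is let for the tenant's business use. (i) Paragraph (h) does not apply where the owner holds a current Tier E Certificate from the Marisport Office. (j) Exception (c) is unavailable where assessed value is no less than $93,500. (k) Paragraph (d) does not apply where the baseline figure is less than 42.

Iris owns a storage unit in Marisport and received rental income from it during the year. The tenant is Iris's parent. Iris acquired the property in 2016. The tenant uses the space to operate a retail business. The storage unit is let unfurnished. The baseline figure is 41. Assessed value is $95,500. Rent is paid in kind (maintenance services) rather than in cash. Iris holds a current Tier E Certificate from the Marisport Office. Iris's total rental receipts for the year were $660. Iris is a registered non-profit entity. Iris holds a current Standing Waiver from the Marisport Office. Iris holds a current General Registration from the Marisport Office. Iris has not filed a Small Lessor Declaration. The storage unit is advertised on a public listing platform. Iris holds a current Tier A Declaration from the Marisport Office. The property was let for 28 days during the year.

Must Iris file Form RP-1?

Exception (a) requires that the owner has a Small Lessor Declaration on file with the Marisport Revenue Office; but no Small Lessor Declaration is on file, so (a) is unavailable.
All of (b)'s requirements are met (Iris is a registered non-profit; rent is paid in kind). But: (e) operates — a current Standing Waiver is held. (f) would limit (e) — the property is publicly advertised — but (g) sets (f) aside: (g) operates against (f): a current Tier A Declaration is held. (h) is engaged (the space is let for business use), but is itself disapplied by (i): (i) applies — a current Tier E Certificate is held. Exception (b) does not apply.
Exception (c) requires that the property is let furnished; but the property is let unfurnished, so (c) is unavailable.
Exception (d) is satisfied on its face — a current General Registration is held; the number of days the property was let is 28 days, less than the 29 days limit. However, paragraph (k) must be considered: (k) is triggered — the baseline figure is 41, less than the 42 limit. (d) is therefore removed.
No exception applies. The general rule governs.

Yes — Iris must file Form RP-1.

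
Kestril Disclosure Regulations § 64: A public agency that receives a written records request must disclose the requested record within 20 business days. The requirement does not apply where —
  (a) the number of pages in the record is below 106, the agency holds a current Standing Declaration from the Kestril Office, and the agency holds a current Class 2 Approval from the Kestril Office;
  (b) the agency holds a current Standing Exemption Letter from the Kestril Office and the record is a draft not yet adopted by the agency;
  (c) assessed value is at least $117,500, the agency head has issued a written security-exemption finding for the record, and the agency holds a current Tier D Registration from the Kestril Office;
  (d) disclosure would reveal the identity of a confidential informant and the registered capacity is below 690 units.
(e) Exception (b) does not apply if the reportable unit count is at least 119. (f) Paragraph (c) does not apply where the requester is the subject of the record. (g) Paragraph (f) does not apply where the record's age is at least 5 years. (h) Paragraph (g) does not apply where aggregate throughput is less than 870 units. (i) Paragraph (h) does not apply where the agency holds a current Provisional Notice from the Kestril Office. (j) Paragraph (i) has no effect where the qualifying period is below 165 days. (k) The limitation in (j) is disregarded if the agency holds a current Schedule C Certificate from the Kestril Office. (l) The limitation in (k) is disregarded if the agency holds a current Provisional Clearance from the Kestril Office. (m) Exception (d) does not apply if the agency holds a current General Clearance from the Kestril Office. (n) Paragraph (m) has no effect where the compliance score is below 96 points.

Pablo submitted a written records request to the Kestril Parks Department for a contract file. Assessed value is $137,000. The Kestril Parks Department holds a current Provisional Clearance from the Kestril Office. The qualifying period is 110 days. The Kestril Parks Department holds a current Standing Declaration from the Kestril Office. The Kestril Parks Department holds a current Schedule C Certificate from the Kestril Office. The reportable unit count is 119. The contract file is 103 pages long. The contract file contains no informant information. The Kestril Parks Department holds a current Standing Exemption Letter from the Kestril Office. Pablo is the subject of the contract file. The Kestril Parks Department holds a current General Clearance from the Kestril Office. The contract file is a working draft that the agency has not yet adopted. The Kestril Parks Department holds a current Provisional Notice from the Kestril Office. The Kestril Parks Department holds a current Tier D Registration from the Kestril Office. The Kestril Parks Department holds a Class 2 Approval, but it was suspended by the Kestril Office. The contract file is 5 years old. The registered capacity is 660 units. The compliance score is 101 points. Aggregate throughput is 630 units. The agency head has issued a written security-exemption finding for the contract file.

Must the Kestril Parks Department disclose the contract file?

Yes — the Kestril Parks Department must disclose the contract file.

Exception (a) fails — the Class 2 Approval is not current.
All of (b)'s requirements are met (a current Standing Exemption Letter is held; the contract file is an unadopted draft). Turning to paragraph (e): (e) is engaged — the reportable unit count is 119, meeting the 119 threshold. So (b) is unavailable.
Exception (c)'s conditions are all satisfied: assessed value is $137,000, meeting the $117,500 threshold; a written security-exemption finding has been issued; a current Tier D Registration is held. But applying paragraphs (f)–(l): (f) operates against (c): Pablo is the subject of the contract file. (g) would limit (f) — the record's age is 5 years, meeting the 5 years threshold — but (h) sets (g) aside: (h) is triggered — aggregate throughput is 630 units, less than the 870 units limit. (i) applies (a current Provisional Notice is held), but is itself disapplied by (j): (j) operates against (i): the qualifying period is 110 days, below the 165 days limit. (k) operates (a current Schedule C Certificate is held), but is set aside by (l): (l) applies — a current Provisional Clearance is held. (c) is therefore removed.
Exception (d) requires that disclosure would reveal the identity of a confidential informant; but the contract file contains no informant information, so (d) is unavailable.
No exception is made out. the Kestril Parks Department falls within the general rule.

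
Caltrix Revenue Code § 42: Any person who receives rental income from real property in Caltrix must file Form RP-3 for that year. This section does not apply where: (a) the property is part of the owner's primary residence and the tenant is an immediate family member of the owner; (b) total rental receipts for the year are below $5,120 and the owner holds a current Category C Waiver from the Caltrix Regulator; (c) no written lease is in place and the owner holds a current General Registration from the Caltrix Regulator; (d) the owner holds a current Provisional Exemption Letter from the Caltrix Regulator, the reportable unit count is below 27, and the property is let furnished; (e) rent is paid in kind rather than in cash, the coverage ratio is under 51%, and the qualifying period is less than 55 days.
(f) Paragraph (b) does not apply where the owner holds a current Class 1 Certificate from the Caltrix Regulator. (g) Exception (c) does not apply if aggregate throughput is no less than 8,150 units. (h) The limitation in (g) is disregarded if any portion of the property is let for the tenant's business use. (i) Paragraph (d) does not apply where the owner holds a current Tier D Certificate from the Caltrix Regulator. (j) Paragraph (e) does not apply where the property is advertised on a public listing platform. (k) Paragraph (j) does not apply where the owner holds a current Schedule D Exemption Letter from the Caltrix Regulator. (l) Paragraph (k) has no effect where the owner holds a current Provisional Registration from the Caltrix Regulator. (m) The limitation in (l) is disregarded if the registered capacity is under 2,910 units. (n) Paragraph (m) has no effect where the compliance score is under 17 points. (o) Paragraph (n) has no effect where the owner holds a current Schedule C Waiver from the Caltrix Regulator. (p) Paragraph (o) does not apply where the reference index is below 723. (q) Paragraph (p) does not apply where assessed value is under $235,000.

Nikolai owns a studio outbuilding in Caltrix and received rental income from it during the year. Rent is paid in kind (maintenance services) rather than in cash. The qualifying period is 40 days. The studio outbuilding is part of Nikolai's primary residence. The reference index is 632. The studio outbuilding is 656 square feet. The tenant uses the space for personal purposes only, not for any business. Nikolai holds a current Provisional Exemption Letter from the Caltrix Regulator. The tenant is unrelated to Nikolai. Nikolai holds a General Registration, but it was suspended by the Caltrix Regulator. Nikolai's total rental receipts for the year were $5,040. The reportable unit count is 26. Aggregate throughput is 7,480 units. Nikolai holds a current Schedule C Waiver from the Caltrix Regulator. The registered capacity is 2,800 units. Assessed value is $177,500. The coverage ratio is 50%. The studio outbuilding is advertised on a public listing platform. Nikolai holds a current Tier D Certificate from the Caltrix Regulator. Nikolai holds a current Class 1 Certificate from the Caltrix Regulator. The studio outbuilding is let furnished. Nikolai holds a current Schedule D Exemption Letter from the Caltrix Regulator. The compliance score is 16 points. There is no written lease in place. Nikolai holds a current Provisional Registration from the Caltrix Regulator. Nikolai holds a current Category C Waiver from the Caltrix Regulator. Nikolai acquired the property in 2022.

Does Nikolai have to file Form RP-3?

No — exception (e) applies; Nikolai is not required to file Form RP-3.

Exception (a) fails — the tenant is unrelated to the owner.
Exception (b): total rental receipts for the year are $5,040, below the $5,120 limit; a current Category C Waiver is held — every condition holds. Turning to paragraph (f): (f) operates against (b): a current Class 1 Certificate is held. (b) is therefore removed.
Exception (c) does not apply: the General Registration is not current.
Exception (d) is satisfied on its face — a current Provisional Exemption Letter is held; the reportable unit count is 26, below the 27 limit; the property is let furnished. But applying paragraph (i): (i) operates against (d): a current Tier D Certificate is held. So (d) is unavailable.
Exception (e)'s conditions are all satisfied: rent is paid in kind; the coverage ratio is 50%, under the 51% limit; the qualifying period is 40 days, less than the 55 days limit. Considering the limiting provisions: (j) would limit (e) — the property is publicly advertised — but (k) sets (j) aside: (k) is triggered — a current Schedule D Exemption Letter is held. (l) is engaged (a current Provisional Registration is held), but is displaced by (m): (m) operates — the registered capacity is 2,800 units, under the 2,910 units limit. (n) applies (the compliance score is 16 points, under the 17 points limit), but is overridden by (o): (o) operates — a current Schedule C Waiver is held. (p) is engaged (the reference index is 632, below the 723 limit), but is itself disapplied by (q): (q) operates against (p): assessed value is $177,500, under the $235,000 limit. (e) remains available.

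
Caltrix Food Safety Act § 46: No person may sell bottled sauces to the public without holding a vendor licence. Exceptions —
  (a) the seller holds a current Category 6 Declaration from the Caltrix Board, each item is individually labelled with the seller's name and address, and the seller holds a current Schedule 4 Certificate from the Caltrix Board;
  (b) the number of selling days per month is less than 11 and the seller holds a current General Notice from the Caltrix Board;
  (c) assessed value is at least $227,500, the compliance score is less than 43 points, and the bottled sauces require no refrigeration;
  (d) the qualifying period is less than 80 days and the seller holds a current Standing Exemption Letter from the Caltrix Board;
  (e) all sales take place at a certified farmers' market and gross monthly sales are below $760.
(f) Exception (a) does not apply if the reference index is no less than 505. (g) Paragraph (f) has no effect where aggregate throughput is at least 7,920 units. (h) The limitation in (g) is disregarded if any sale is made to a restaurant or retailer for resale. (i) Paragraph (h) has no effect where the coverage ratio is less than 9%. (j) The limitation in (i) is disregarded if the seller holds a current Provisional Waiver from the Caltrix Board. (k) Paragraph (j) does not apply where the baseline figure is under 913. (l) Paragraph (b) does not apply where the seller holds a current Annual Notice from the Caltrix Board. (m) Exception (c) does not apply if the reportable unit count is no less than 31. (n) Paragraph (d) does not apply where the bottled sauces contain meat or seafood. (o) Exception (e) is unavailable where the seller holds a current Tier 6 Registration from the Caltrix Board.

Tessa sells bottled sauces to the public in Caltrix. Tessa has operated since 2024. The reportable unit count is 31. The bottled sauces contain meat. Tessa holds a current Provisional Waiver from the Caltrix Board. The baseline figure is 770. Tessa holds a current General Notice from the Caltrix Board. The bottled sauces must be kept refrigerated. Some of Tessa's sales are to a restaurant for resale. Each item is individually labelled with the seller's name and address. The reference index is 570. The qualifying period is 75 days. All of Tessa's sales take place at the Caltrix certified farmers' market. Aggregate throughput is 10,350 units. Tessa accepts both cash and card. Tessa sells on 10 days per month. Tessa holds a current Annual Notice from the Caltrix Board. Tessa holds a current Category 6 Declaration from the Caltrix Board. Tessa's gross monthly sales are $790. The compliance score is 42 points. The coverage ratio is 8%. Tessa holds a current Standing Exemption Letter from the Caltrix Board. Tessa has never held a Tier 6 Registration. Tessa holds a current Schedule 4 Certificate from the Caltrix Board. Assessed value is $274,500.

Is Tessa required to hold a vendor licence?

Exception (a)'s conditions are all satisfied: a current Category 6 Declaration is held; items are individually labelled; a current Schedule 4 Certificate is held. As to paragraphs (f)–(k): (f) would limit (a) — the reference index is 570, meeting the 505 threshold — but (g) sets (f) aside: (g) is triggered — aggregate throughput is 10,350 units, meeting the 7,920 units threshold. (h) operates (some sales are to a restaurant for resale), but is itself disapplied by (i): (i) operates against (h): the coverage ratio is 8%, less than the 9% limit. (j) is engaged (a current Provisional Waiver is held), but is set aside by (k): (k) operates against (j): the baseline figure is 770, under the 913 limit. (a) remains available.
Exception (b) is satisfied on its face — the number of selling days per month is 10, less than the 11 limit; a current General Notice is held. However, paragraph (l) must be considered: (l) operates against (b): a current Annual Notice is held. Exception (b) does not apply.
Exception (c) does not apply: the bottled sauces require refrigeration.
Exception (d)'s conditions are all satisfied: the qualifying period is 75 days, less than the 80 days limit; a current Standing Exemption Letter is held. Turning to paragraph (n): (n) operates — the bottled sauces contain meat. So (d) is unavailable.
Exception (e) requires that gross monthly sales are below $760; but gross monthly sales are $790, not below $760, so (e) is unavailable.

No — exception (a) applies; Tessa is not required to hold a vendor licence.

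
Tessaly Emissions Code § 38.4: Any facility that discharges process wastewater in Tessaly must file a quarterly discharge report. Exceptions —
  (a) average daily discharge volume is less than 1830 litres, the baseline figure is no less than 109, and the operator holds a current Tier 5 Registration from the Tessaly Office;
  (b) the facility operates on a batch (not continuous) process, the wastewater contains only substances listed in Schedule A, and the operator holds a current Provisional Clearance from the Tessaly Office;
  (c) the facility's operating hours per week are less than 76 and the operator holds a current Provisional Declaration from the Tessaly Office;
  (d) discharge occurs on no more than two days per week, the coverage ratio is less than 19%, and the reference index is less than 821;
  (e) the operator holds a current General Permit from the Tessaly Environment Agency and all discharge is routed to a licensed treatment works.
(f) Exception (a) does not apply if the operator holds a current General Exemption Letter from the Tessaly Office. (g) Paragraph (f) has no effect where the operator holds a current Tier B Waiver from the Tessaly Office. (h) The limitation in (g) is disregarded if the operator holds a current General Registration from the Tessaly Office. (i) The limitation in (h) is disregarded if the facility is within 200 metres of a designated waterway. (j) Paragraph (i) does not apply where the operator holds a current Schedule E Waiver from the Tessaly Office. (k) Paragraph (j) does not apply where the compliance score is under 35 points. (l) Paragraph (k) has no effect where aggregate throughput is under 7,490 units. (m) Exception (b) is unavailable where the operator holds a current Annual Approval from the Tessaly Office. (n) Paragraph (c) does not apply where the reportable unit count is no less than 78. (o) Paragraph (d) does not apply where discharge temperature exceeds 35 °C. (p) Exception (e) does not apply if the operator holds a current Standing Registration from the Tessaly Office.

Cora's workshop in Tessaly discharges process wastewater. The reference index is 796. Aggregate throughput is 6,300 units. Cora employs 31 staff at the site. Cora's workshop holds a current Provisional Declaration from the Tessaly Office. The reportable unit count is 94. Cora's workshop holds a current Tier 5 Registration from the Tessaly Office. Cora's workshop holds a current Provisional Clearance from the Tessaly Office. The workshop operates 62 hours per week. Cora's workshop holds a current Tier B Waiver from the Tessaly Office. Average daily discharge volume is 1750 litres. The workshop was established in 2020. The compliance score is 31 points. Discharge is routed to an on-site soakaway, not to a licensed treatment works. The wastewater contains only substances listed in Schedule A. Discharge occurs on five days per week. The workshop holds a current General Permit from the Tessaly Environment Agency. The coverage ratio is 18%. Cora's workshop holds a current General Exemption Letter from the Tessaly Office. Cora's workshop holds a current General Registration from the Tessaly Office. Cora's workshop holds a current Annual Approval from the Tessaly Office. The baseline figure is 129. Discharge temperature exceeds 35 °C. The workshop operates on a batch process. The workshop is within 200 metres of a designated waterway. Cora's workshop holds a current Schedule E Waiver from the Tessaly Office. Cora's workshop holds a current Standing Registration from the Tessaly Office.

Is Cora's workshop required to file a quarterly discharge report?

Yes — Cora's workshop must file a quarterly discharge report.

Exception (a) is satisfied on its face — average daily discharge volume is 1750 litres, less than the 1830 litres limit; the baseline figure is 129, meeting the 109 threshold; a current Tier 5 Registration is held. But: (f) is engaged — a current General Exemption Letter is held. (g) would limit (f) — a current Tier B Waiver is held — but (h) sets (g) aside: (h) operates against (g): a current General Registration is held. (i) applies (the workshop is within 200 m of a designated waterway), but yields to (j): (j) operates against (i): a current Schedule E Waiver is held. (k) would limit (j) — the compliance score is 31 points, under the 35 points limit — but (l) sets (k) aside: (l) operates against (k): aggregate throughput is 6,300 units, under the 7,490 units limit. So (a) is unavailable.
All of (b)'s requirements are met (the facility operates on a batch process; the wastewater is Schedule-A-only; a current Provisional Clearance is held). However, paragraph (m) must be considered: (m) is engaged — a current Annual Approval is held. (b) is therefore removed.
Exception (c): the facility's operating hours per week are 62, less than the 76 limit; a current Provisional Declaration is held — every condition holds. But applying paragraph (n): (n) applies — the reportable unit count is 94, meeting the 78 threshold. So (c) is unavailable.
Exception (d) does not apply: discharge occurs on five days per week.
Exception (e) fails — discharge is not routed to a licensed treatment works.
No exception applies. The general rule governs.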